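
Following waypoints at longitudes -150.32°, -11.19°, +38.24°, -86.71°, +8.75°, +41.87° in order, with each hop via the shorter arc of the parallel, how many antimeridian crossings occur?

Leg 1: -150.32° → -11.19°, shortest Δλ = 139.13° (east) — does not cross 180°.
Leg 2: -11.19° → +38.24°, shortest Δλ = 49.43° (east) — does not cross 180°.
Leg 3: +38.24° → -86.71°, shortest Δλ = -124.95° (west) — does not cross 180°.
Leg 4: -86.71° → +8.75°, shortest Δλ = 95.46° (east) — does not cross 180°.
Leg 5: +8.75° → +41.87°, shortest Δλ = 33.12° (east) — does not cross 180°.
Total crossings: 0.

0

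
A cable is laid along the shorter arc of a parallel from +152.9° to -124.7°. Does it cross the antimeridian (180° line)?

Naïve |-124.7 − 152.9| = 277.6° > 180°, so the shorter arc goes the other way round — across 180°.
Signed shortest Δλ = ((-124.7 − 152.9 + 180) mod 360) − 180 = 82.4°.
Going east by 82.4° from +152.9° passes through 180° before reaching -124.7°.

Yes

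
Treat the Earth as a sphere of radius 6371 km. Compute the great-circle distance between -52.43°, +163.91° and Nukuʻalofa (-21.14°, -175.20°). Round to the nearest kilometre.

Δλ = -175.20 − 163.91 = -339.11°; wrapped into (−180°, 180°]: 20.89°.
Δφ = -21.14 − -52.43 = 31.29°.
a = sin²(Δφ/2) + cos φ₁ · cos φ₂ · sin²(Δλ/2) = 0.091416.
c = 2·atan2(√a, √(1−a)) = 0.61432 rad → d = 6371·c ≈ 3913.81 km.

3914 km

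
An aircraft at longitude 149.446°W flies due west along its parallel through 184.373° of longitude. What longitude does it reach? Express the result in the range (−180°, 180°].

26.181°E

Start at -149.446°; shift −184.373° → -333.819°.
-333.819° lies outside (−180°, 180°]; add 360° → +26.181°.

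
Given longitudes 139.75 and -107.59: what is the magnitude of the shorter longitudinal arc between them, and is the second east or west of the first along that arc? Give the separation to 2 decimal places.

Raw difference: -107.59 − 139.75 = -247.34°.
Normalise into (−180°, 180°]: -247.34° + 360° = 112.66°.
Positive ⇒ the second point lies to the east; separation 112.66°.

112.66° east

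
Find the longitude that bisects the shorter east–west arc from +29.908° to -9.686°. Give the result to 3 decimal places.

+10.111°

Signed shortest Δλ from +29.908° to -9.686° is -39.594°.
Midpoint longitude = +29.908° + (-39.594°)/2 = +29.908° − 19.797° = +10.111°.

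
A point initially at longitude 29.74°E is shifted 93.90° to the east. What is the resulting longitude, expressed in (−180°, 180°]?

Start at +29.74°; shift +93.90° → +123.64°.
+123.64° already lies in (−180°, 180°].

123.64°E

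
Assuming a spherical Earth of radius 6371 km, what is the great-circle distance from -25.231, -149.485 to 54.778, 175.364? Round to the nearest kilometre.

9508 km

Δλ = 175.364 − -149.485 = 324.849°; wrapped into (−180°, 180°]: -35.151°.
Δφ = 54.778 − -25.231 = 80.009°.
a = sin²(Δφ/2) + cos φ₁ · cos φ₂ · sin²(Δλ/2) = 0.460825.
c = 2·atan2(√a, √(1−a)) = 1.49237 rad → d = 6371·c ≈ 9507.86 km.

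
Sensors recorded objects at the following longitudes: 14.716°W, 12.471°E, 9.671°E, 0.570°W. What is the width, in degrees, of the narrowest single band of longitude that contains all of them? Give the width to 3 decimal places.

27.187°

Sort the longitudes: -14.716°, -0.570°, +9.671°, +12.471°.
Eastward gaps between consecutive values (wrapping around): 14.146°, 10.241°, 2.800°, 332.813°.
Largest gap = 332.813° ⇒ minimal covering band is its complement: 360° − 332.813° = 27.187°.
Band runs from -14.716° eastward to +12.471°.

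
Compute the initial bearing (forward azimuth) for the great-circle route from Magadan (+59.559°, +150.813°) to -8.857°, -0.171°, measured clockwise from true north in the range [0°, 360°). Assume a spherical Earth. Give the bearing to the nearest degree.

Δλ = -0.171 − 150.813 = -150.984°.
θ = atan2( sin Δλ · cos φ₂ , cos φ₁ · sin φ₂ − sin φ₁ · cos φ₂ · cos Δλ )
  = atan2(-0.47927, 0.66694) = -35.701° → normalised to [0°, 360°): 324.299°.

324°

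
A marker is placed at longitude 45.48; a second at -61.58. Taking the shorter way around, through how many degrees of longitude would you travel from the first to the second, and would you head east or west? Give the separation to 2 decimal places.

107.06° west

Raw difference: -61.58 − 45.48 = -107.06°.
Normalise into (−180°, 180°]: -107.06° stays -107.06°.
Negative ⇒ the second point lies to the west; separation 107.06°.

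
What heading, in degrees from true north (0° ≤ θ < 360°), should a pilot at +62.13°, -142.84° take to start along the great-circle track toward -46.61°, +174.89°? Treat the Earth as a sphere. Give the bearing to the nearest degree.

Δλ = 174.89 − -142.84 = 317.73°; wrapped into (−180°, 180°]: -42.27°.
θ = atan2( sin Δλ · cos φ₂ , cos φ₁ · sin φ₂ − sin φ₁ · cos φ₂ · cos Δλ )
  = atan2(-0.46207, -0.78908) = -149.648° → normalised to [0°, 360°): 210.352°.

210°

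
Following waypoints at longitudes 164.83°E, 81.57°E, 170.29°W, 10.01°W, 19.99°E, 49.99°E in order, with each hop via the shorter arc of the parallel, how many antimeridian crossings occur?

Leg 1: +164.83° → +81.57°, shortest Δλ = -83.26° (west) — does not cross 180°.
Leg 2: +81.57° → -170.29°, shortest Δλ = 108.14° (east) — crosses 180°.
Leg 3: -170.29° → -10.01°, shortest Δλ = 160.28° (east) — does not cross 180°.
Leg 4: -10.01° → +19.99°, shortest Δλ = 30.0° (east) — does not cross 180°.
Leg 5: +19.99° → +49.99°, shortest Δλ = 30.0° (east) — does not cross 180°.
Total crossings: 1.

1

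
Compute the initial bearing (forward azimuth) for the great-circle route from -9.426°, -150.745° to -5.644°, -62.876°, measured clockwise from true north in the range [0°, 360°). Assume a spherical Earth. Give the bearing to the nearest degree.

Δλ = -62.876 − -150.745 = 87.869°.
θ = atan2( sin Δλ · cos φ₂ , cos φ₁ · sin φ₂ − sin φ₁ · cos φ₂ · cos Δλ )
  = atan2(0.99446, -0.09096) = 95.226° → normalised to [0°, 360°): 95.226°.

95°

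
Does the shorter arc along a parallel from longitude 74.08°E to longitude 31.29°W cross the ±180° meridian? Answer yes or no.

Signed shortest Δλ = ((-31.29 − 74.08 + 180) mod 360) − 180 = -105.37°.
Going west by 105.37° from +74.08° reaches -31.29° without touching 180°.

No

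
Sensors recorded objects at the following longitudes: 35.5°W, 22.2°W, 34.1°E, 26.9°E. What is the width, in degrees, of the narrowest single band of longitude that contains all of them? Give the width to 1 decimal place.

69.6°

Sort the longitudes: -35.5°, -22.2°, +26.9°, +34.1°.
Eastward gaps between consecutive values (wrapping around): 13.3°, 49.1°, 7.2°, 290.4°.
Largest gap = 290.4° ⇒ minimal covering band is its complement: 360° − 290.4° = 69.6°.
Band runs from -35.5° eastward to +34.1°.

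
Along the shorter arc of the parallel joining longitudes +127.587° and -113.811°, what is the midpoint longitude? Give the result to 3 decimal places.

Signed shortest Δλ from +127.587° to -113.811° is +118.602°.
Midpoint longitude = +127.587° + (+118.602°)/2 = +127.587° + 59.301° = +186.888°.
Normalise into (−180°, 180°]: -173.112°.
(The naïve average (+127.587 + -113.811)/2 = 6.888° is on the wrong side of the globe.)

-173.112°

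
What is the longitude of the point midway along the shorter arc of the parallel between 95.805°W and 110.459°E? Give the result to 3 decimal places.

Signed shortest Δλ from -95.805° to +110.459° is -153.736°.
Midpoint longitude = -95.805° + (-153.736°)/2 = -95.805° − 76.868° = -172.673°.
(The naïve average (-95.805 + +110.459)/2 = 7.327° is on the wrong side of the globe.)

172.673°W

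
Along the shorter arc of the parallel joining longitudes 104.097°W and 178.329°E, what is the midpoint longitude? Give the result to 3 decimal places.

142.884°W

Signed shortest Δλ from -104.097° to +178.329° is -77.574°.
Midpoint longitude = -104.097° + (-77.574°)/2 = -104.097° − 38.787° = -142.884°.
(The naïve average (-104.097 + +178.329)/2 = 37.116° is on the wrong side of the globe.)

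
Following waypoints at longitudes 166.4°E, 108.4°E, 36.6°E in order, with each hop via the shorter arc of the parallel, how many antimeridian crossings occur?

Leg 1: +166.4° → +108.4°, shortest Δλ = -58.0° (west) — does not cross 180°.
Leg 2: +108.4° → +36.6°, shortest Δλ = -71.8° (west) — does not cross 180°.
Total crossings: 0.

0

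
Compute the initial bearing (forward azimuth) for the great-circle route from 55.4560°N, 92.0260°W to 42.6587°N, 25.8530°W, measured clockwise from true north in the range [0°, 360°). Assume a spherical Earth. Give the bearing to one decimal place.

Δλ = -25.8530 − -92.0260 = 66.1730°.
θ = atan2( sin Δλ · cos φ₂ , cos φ₁ · sin φ₂ − sin φ₁ · cos φ₂ · cos Δλ )
  = atan2(0.67272, 0.13954) = 78.282° → normalised to [0°, 360°): 78.282°.

78.3°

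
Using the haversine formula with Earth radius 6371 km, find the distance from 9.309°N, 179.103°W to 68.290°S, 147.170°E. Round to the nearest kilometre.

9027 km

Δλ = 147.170 − -179.103 = 326.273°; wrapped into (−180°, 180°]: -33.727°.
Δφ = -68.290 − 9.309 = -77.599°.
a = sin²(Δφ/2) + cos φ₁ · cos φ₂ · sin²(Δλ/2) = 0.423343.
c = 2·atan2(√a, √(1−a)) = 1.41688 rad → d = 6371·c ≈ 9026.91 km.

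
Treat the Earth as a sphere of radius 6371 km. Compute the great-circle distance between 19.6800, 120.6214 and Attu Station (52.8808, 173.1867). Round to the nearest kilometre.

Δλ = 173.1867 − 120.6214 = 52.5653°.
Δφ = 52.8808 − 19.6800 = 33.2008°.
a = sin²(Δφ/2) + cos φ₁ · cos φ₂ · sin²(Δλ/2) = 0.193034.
c = 2·atan2(√a, √(1−a)) = 0.90977 rad → d = 6371·c ≈ 5796.11 km.

5796 km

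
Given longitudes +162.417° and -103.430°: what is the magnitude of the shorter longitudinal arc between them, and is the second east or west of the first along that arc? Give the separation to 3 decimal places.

Raw difference: -103.430 − 162.417 = -265.847°.
Normalise into (−180°, 180°]: -265.847° + 360° = 94.153°.
Positive ⇒ the second point lies to the east; separation 94.153°.

94.153° east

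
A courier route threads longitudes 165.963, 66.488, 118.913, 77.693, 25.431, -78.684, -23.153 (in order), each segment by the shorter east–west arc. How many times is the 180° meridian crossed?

0

Leg 1: +165.963° → +66.488°, shortest Δλ = -99.475° (west) — does not cross 180°.
Leg 2: +66.488° → +118.913°, shortest Δλ = 52.425° (east) — does not cross 180°.
Leg 3: +118.913° → +77.693°, shortest Δλ = -41.22° (west) — does not cross 180°.
Leg 4: +77.693° → +25.431°, shortest Δλ = -52.262° (west) — does not cross 180°.
Leg 5: +25.431° → -78.684°, shortest Δλ = -104.115° (west) — does not cross 180°.
Leg 6: -78.684° → -23.153°, shortest Δλ = 55.531° (east) — does not cross 180°.
Total crossings: 0.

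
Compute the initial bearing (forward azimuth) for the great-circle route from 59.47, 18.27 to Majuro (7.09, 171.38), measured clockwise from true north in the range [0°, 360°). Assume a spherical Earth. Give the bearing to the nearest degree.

29°

Δλ = 171.38 − 18.27 = 153.11°.
θ = atan2( sin Δλ · cos φ₂ , cos φ₁ · sin φ₂ − sin φ₁ · cos φ₂ · cos Δλ )
  = atan2(0.44882, 0.82506) = 28.546° → normalised to [0°, 360°): 28.546°.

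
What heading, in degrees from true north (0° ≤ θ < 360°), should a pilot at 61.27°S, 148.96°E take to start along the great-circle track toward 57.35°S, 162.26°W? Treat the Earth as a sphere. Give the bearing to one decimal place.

102.9°

Δλ = -162.26 − 148.96 = -311.22°; wrapped into (−180°, 180°]: 48.78°.
θ = atan2( sin Δλ · cos φ₂ , cos φ₁ · sin φ₂ − sin φ₁ · cos φ₂ · cos Δλ )
  = atan2(0.40581, -0.09298) = 102.905° → normalised to [0°, 360°): 102.905°.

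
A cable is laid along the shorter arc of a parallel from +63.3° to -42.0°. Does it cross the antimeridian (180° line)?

No

Signed shortest Δλ = ((-42.0 − 63.3 + 180) mod 360) − 180 = -105.3°.
Going west by 105.3° from +63.3° reaches -42.0° without touching 180°.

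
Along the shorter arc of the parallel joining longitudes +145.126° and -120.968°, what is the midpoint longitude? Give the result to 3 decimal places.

-167.921°

Signed shortest Δλ from +145.126° to -120.968° is +93.906°.
Midpoint longitude = +145.126° + (+93.906°)/2 = +145.126° + 46.953° = +192.079°.
Normalise into (−180°, 180°]: -167.921°.
(The naïve average (+145.126 + -120.968)/2 = 12.079° is on the wrong side of the globe.)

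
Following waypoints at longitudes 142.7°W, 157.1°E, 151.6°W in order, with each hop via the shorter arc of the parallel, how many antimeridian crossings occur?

Leg 1: -142.7° → +157.1°, shortest Δλ = -60.2° (west) — crosses 180°.
Leg 2: +157.1° → -151.6°, shortest Δλ = 51.3° (east) — crosses 180°.
Total crossings: 2.

2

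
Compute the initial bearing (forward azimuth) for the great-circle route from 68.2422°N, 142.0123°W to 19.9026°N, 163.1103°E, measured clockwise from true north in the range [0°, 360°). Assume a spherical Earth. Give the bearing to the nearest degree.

244°

Δλ = 163.1103 − -142.0123 = 305.1226°; wrapped into (−180°, 180°]: -54.8774°.
θ = atan2( sin Δλ · cos φ₂ , cos φ₁ · sin φ₂ − sin φ₁ · cos φ₂ · cos Δλ )
  = atan2(-0.76907, -0.37624) = -116.068° → normalised to [0°, 360°): 243.932°.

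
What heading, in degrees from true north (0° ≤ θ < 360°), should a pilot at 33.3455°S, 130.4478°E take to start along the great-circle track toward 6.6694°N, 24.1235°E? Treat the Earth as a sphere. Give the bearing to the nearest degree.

267°

Δλ = 24.1235 − 130.4478 = -106.3243°.
θ = atan2( sin Δλ · cos φ₂ , cos φ₁ · sin φ₂ − sin φ₁ · cos φ₂ · cos Δλ )
  = atan2(-0.95319, -0.05644) = -93.388° → normalised to [0°, 360°): 266.612°.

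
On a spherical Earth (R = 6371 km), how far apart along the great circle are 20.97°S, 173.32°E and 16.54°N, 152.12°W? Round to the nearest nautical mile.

3036 nmi

Δλ = -152.12 − 173.32 = -325.44°; wrapped into (−180°, 180°]: 34.56°.
Δφ = 16.54 − -20.97 = 37.51°.
a = sin²(Δφ/2) + cos φ₁ · cos φ₂ · sin²(Δλ/2) = 0.182357.
c = 2·atan2(√a, √(1−a)) = 0.88242 rad → d = 6371·c ≈ 5621.88 km ≈ 3035.57 nmi.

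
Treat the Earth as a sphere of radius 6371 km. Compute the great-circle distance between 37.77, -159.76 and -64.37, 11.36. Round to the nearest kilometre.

17000 km

Δλ = 11.36 − -159.76 = 171.12°.
Δφ = -64.37 − 37.77 = -102.14°.
a = sin²(Δφ/2) + cos φ₁ · cos φ₂ · sin²(Δλ/2) = 0.945028.
c = 2·atan2(√a, √(1−a)) = 2.66826 rad → d = 6371·c ≈ 16999.51 km.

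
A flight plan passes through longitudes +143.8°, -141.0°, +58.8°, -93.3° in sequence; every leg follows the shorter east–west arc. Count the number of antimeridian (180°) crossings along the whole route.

2

Leg 1: +143.8° → -141.0°, shortest Δλ = 75.2° (east) — crosses 180°.
Leg 2: -141.0° → +58.8°, shortest Δλ = -160.2° (west) — crosses 180°.
Leg 3: +58.8° → -93.3°, shortest Δλ = -152.1° (west) — does not cross 180°.
Total crossings: 2.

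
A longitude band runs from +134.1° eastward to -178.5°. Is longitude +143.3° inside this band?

Band width going east from +134.1° to -178.5°: ((-178.5 − 134.1) mod 360) = 47.4°.
Offset of +143.3° east of the west edge: ((143.3 − 134.1) mod 360) = 9.2°.
9.2° ≤ 47.4° ⇒ inside.

Yes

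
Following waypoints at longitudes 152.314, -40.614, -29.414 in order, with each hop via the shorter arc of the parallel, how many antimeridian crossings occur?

Leg 1: +152.314° → -40.614°, shortest Δλ = 167.072° (east) — crosses 180°.
Leg 2: -40.614° → -29.414°, shortest Δλ = 11.2° (east) — does not cross 180°.
Total crossings: 1.

1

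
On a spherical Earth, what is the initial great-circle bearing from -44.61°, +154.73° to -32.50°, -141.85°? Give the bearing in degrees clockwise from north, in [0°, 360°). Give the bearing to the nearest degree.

Δλ = -141.85 − 154.73 = -296.58°; wrapped into (−180°, 180°]: 63.42°.
θ = atan2( sin Δλ · cos φ₂ , cos φ₁ · sin φ₂ − sin φ₁ · cos φ₂ · cos Δλ )
  = atan2(0.75425, -0.11749) = 98.853° → normalised to [0°, 360°): 98.853°.

99°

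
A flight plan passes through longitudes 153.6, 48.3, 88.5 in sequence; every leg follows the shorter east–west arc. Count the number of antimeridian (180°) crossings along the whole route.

Leg 1: +153.6° → +48.3°, shortest Δλ = -105.3° (west) — does not cross 180°.
Leg 2: +48.3° → +88.5°, shortest Δλ = 40.2° (east) — does not cross 180°.
Total crossings: 0.

0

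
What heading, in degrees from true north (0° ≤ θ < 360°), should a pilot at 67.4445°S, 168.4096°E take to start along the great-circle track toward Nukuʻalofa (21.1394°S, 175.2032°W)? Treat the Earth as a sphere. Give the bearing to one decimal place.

20.9°

Δλ = -175.2032 − 168.4096 = -343.6128°; wrapped into (−180°, 180°]: 16.3872°.
θ = atan2( sin Δλ · cos φ₂ , cos φ₁ · sin φ₂ − sin φ₁ · cos φ₂ · cos Δλ )
  = atan2(0.26314, 0.68804) = 20.929° → normalised to [0°, 360°): 20.929°.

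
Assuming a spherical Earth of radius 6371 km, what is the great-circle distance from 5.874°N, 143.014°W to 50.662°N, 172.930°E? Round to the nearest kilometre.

Δλ = 172.930 − -143.014 = 315.944°; wrapped into (−180°, 180°]: -44.056°.
Δφ = 50.662 − 5.874 = 44.788°.
a = sin²(Δφ/2) + cos φ₁ · cos φ₂ · sin²(Δλ/2) = 0.233842.
c = 2·atan2(√a, √(1−a)) = 1.00946 rad → d = 6371·c ≈ 6431.29 km.

6431 km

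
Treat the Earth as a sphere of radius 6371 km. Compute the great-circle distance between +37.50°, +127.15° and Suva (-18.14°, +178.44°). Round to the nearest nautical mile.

4420 nmi

Δλ = 178.44 − 127.15 = 51.29°.
Δφ = -18.14 − 37.50 = -55.64°.
a = sin²(Δφ/2) + cos φ₁ · cos φ₂ · sin²(Δλ/2) = 0.359022.
c = 2·atan2(√a, √(1−a)) = 1.28496 rad → d = 6371·c ≈ 8186.51 km ≈ 4420.36 nmi.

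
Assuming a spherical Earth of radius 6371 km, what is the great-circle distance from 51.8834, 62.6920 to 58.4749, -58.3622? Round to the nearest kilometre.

Δλ = -58.3622 − 62.6920 = -121.0542°.
Δφ = 58.4749 − 51.8834 = 6.5915°.
a = sin²(Δφ/2) + cos φ₁ · cos φ₂ · sin²(Δλ/2) = 0.247925.
c = 2·atan2(√a, √(1−a)) = 1.04240 rad → d = 6371·c ≈ 6641.13 km.

6641 km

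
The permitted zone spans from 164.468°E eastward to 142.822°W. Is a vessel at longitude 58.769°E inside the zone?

No

Band width going east from +164.468° to -142.822°: ((-142.822 − 164.468) mod 360) = 52.710°.
Offset of +58.769° east of the west edge: ((58.769 − 164.468) mod 360) = 254.301°.
254.301° > 52.710° ⇒ outside.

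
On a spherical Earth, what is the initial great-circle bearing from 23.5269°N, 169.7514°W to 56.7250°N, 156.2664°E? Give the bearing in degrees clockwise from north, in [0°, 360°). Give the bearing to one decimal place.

Δλ = 156.2664 − -169.7514 = 326.0178°; wrapped into (−180°, 180°]: -33.9822°.
θ = atan2( sin Δλ · cos φ₂ , cos φ₁ · sin φ₂ − sin φ₁ · cos φ₂ · cos Δλ )
  = atan2(-0.30666, 0.58494) = -27.666° → normalised to [0°, 360°): 332.334°.

332.3°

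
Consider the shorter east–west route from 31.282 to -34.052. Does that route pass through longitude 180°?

Signed shortest Δλ = ((-34.052 − 31.282 + 180) mod 360) − 180 = -65.334°.
Going west by 65.334° from +31.282° reaches -34.052° without touching 180°.

No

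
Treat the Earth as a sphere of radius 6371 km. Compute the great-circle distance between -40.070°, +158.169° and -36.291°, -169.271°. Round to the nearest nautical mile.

Δλ = -169.271 − 158.169 = -327.440°; wrapped into (−180°, 180°]: 32.560°.
Δφ = -36.291 − -40.070 = 3.779°.
a = sin²(Δφ/2) + cos φ₁ · cos φ₂ · sin²(Δλ/2) = 0.049560.
c = 2·atan2(√a, √(1−a)) = 0.44900 rad → d = 6371·c ≈ 2860.60 km ≈ 1544.60 nmi.

1545 nmi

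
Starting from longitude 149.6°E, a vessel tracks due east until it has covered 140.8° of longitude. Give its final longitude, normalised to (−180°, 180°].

Start at +149.6°; shift +140.8° → +290.4°.
+290.4° lies outside (−180°, 180°]; subtract 360° → -69.6°.

69.6°W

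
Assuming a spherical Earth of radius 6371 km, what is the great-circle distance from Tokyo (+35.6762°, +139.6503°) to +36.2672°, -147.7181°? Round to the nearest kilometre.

Δλ = -147.7181 − 139.6503 = -287.3684°; wrapped into (−180°, 180°]: 72.6316°.
Δφ = 36.2672 − 35.6762 = 0.5910°.
a = sin²(Δφ/2) + cos φ₁ · cos φ₂ · sin²(Δλ/2) = 0.229746.
c = 2·atan2(√a, √(1−a)) = 0.99976 rad → d = 6371·c ≈ 6369.44 km.

6369 km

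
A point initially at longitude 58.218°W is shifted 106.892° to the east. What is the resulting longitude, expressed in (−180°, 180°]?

48.674°E

Start at -58.218°; shift +106.892° → +48.674°.
+48.674° already lies in (−180°, 180°].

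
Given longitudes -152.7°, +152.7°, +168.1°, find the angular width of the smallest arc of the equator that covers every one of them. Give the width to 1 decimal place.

Sort the longitudes: -152.7°, +152.7°, +168.1°.
Eastward gaps between consecutive values (wrapping around): 305.4°, 15.4°, 39.2°.
Largest gap = 305.4° ⇒ minimal covering band is its complement: 360° − 305.4° = 54.6°.
Band runs from +152.7° eastward to -152.7°, crossing the antimeridian.

54.6°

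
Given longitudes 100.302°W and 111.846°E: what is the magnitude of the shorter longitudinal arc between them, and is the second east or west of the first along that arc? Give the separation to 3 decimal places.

Raw difference: 111.846 − -100.302 = 212.148°.
Normalise into (−180°, 180°]: 212.148° − 360° = -147.852°.
Negative ⇒ the second point lies to the west; separation 147.852°.

147.852° west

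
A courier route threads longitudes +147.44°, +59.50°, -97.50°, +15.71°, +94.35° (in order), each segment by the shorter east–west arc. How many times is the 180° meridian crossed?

Leg 1: +147.44° → +59.50°, shortest Δλ = -87.94° (west) — does not cross 180°.
Leg 2: +59.50° → -97.50°, shortest Δλ = -157.0° (west) — does not cross 180°.
Leg 3: -97.50° → +15.71°, shortest Δλ = 113.21° (east) — does not cross 180°.
Leg 4: +15.71° → +94.35°, shortest Δλ = 78.64° (east) — does not cross 180°.
Total crossings: 0.

0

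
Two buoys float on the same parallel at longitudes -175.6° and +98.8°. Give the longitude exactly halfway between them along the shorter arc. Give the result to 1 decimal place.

Signed shortest Δλ from -175.6° to +98.8° is -85.6°.
Midpoint longitude = -175.6° + (-85.6°)/2 = -175.6° − 42.8° = -218.4°.
Normalise into (−180°, 180°]: +141.6°.
(The naïve average (-175.6 + +98.8)/2 = -38.4° is on the wrong side of the globe.)

+141.6°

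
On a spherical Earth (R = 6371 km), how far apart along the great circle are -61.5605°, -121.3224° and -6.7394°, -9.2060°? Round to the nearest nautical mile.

5661 nmi

Δλ = -9.2060 − -121.3224 = 112.1164°.
Δφ = -6.7394 − -61.5605 = 54.8211°.
a = sin²(Δφ/2) + cos φ₁ · cos φ₂ · sin²(Δλ/2) = 0.537433.
c = 2·atan2(√a, √(1−a)) = 1.64573 rad → d = 6371·c ≈ 10484.96 km ≈ 5661.42 nmi.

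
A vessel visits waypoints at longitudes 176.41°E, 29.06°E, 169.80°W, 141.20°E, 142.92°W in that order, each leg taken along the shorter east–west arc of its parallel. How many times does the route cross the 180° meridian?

Leg 1: +176.41° → +29.06°, shortest Δλ = -147.35° (west) — does not cross 180°.
Leg 2: +29.06° → -169.80°, shortest Δλ = 161.14° (east) — crosses 180°.
Leg 3: -169.80° → +141.20°, shortest Δλ = -49.0° (west) — crosses 180°.
Leg 4: +141.20° → -142.92°, shortest Δλ = 75.88° (east) — crosses 180°.
Total crossings: 3.

3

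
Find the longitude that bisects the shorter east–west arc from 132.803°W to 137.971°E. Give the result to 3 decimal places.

177.416°W

Signed shortest Δλ from -132.803° to +137.971° is -89.226°.
Midpoint longitude = -132.803° + (-89.226°)/2 = -132.803° − 44.613° = -177.416°.
(The naïve average (-132.803 + +137.971)/2 = 2.584° is on the wrong side of the globe.)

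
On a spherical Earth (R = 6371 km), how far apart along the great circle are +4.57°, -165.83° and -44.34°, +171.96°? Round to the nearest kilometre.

5873 km

Δλ = 171.96 − -165.83 = 337.79°; wrapped into (−180°, 180°]: -22.21°.
Δφ = -44.34 − 4.57 = -48.91°.
a = sin²(Δφ/2) + cos φ₁ · cos φ₂ · sin²(Δλ/2) = 0.197826.
c = 2·atan2(√a, √(1−a)) = 0.92185 rad → d = 6371·c ≈ 5873.10 km.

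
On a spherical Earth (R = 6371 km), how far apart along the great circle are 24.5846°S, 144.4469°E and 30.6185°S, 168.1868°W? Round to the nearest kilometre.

4682 km

Δλ = -168.1868 − 144.4469 = -312.6337°; wrapped into (−180°, 180°]: 47.3663°.
Δφ = -30.6185 − -24.5846 = -6.0339°.
a = sin²(Δφ/2) + cos φ₁ · cos φ₂ · sin²(Δλ/2) = 0.129033.
c = 2·atan2(√a, √(1−a)) = 0.73485 rad → d = 6371·c ≈ 4681.71 km.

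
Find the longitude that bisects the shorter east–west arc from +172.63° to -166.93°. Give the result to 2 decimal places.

-177.15°

Signed shortest Δλ from +172.63° to -166.93° is +20.44°.
Midpoint longitude = +172.63° + (+20.44°)/2 = +172.63° + 10.22° = +182.85°.
Normalise into (−180°, 180°]: -177.15°.
(The naïve average (+172.63 + -166.93)/2 = 2.85° is on the wrong side of the globe.)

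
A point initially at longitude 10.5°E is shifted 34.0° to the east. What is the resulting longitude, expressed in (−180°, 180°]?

44.5°E

Start at +10.5°; shift +34.0° → +44.5°.
+44.5° already lies in (−180°, 180°].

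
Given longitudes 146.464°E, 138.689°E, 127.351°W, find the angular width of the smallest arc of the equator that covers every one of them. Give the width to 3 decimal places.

93.960°

Sort the longitudes: -127.351°, +138.689°, +146.464°.
Eastward gaps between consecutive values (wrapping around): 266.040°, 7.775°, 86.185°.
Largest gap = 266.040° ⇒ minimal covering band is its complement: 360° − 266.040° = 93.960°.
Band runs from +138.689° eastward to -127.351°, crossing the antimeridian.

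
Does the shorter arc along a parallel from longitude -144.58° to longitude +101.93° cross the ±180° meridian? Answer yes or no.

Naïve |101.93 − -144.58| = 246.51° > 180°, so the shorter arc goes the other way round — across 180°.
Signed shortest Δλ = ((101.93 − -144.58 + 180) mod 360) − 180 = -113.49°.
Going west by 113.49° from -144.58° passes through 180° before reaching +101.93°.

Yes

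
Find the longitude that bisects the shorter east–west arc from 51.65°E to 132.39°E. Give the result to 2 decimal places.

92.02°E

Signed shortest Δλ from +51.65° to +132.39° is +80.74°.
Midpoint longitude = +51.65° + (+80.74°)/2 = +51.65° + 40.37° = +92.02°.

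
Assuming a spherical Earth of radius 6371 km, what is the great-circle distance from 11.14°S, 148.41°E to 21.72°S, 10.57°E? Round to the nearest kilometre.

Δλ = 10.57 − 148.41 = -137.84°.
Δφ = -21.72 − -11.14 = -10.58°.
a = sin²(Δφ/2) + cos φ₁ · cos φ₂ · sin²(Δλ/2) = 0.802085.
c = 2·atan2(√a, √(1−a)) = 2.21952 rad → d = 6371·c ≈ 14140.56 km.

14141 km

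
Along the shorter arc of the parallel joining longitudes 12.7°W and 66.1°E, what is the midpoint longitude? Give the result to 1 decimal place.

26.7°E

Signed shortest Δλ from -12.7° to +66.1° is +78.8°.
Midpoint longitude = -12.7° + (+78.8°)/2 = -12.7° + 39.4° = +26.7°.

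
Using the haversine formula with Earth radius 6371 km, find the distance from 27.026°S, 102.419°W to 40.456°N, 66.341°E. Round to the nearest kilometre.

Δλ = 66.341 − -102.419 = 168.760°.
Δφ = 40.456 − -27.026 = 67.482°.
a = sin²(Δφ/2) + cos φ₁ · cos φ₂ · sin²(Δλ/2) = 0.979827.
c = 2·atan2(√a, √(1−a)) = 2.85656 rad → d = 6371·c ≈ 18199.17 km.

18199 km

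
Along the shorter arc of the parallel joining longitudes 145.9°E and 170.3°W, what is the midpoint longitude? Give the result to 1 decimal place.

Signed shortest Δλ from +145.9° to -170.3° is +43.8°.
Midpoint longitude = +145.9° + (+43.8°)/2 = +145.9° + 21.9° = +167.8°.
(The naïve average (+145.9 + -170.3)/2 = -12.2° is on the wrong side of the globe.)

167.8°E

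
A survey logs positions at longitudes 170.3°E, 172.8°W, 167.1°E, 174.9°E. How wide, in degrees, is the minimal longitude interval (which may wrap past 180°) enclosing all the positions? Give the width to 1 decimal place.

20.1°

Sort the longitudes: -172.8°, +167.1°, +170.3°, +174.9°.
Eastward gaps between consecutive values (wrapping around): 339.9°, 3.2°, 4.6°, 12.3°.
Largest gap = 339.9° ⇒ minimal covering band is its complement: 360° − 339.9° = 20.1°.
Band runs from +167.1° eastward to -172.8°, crossing the antimeridian.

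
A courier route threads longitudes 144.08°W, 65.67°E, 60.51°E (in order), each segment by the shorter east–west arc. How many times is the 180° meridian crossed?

Leg 1: -144.08° → +65.67°, shortest Δλ = -150.25° (west) — crosses 180°.
Leg 2: +65.67° → +60.51°, shortest Δλ = -5.16° (west) — does not cross 180°.
Total crossings: 1.

1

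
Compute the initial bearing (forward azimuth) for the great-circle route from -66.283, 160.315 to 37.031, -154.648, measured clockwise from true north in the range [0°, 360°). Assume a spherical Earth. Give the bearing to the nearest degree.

Δλ = -154.648 − 160.315 = -314.963°; wrapped into (−180°, 180°]: 45.037°.
θ = atan2( sin Δλ · cos φ₂ , cos φ₁ · sin φ₂ − sin φ₁ · cos φ₂ · cos Δλ )
  = atan2(0.56485, 0.75872) = 36.667° → normalised to [0°, 360°): 36.667°.

37°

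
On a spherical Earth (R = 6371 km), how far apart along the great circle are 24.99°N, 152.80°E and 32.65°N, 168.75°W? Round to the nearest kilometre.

Δλ = -168.75 − 152.80 = -321.55°; wrapped into (−180°, 180°]: 38.45°.
Δφ = 32.65 − 24.99 = 7.66°.
a = sin²(Δφ/2) + cos φ₁ · cos φ₂ · sin²(Δλ/2) = 0.087207.
c = 2·atan2(√a, √(1−a)) = 0.59956 rad → d = 6371·c ≈ 3819.77 km.

3820 km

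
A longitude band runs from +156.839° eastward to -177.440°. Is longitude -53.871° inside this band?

Band width going east from +156.839° to -177.440°: ((-177.440 − 156.839) mod 360) = 25.721°.
Offset of -53.871° east of the west edge: ((-53.871 − 156.839) mod 360) = 149.290°.
149.290° > 25.721° ⇒ outside.

No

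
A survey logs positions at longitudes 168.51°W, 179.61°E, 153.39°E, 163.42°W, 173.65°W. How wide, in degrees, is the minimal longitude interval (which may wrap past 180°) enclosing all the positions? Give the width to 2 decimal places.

43.19°

Sort the longitudes: -173.65°, -168.51°, -163.42°, +153.39°, +179.61°.
Eastward gaps between consecutive values (wrapping around): 5.14°, 5.09°, 316.81°, 26.22°, 6.74°.
Largest gap = 316.81° ⇒ minimal covering band is its complement: 360° − 316.81° = 43.19°.
Band runs from +153.39° eastward to -163.42°, crossing the antimeridian.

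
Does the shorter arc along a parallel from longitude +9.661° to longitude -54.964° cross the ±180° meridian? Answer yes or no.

No

Signed shortest Δλ = ((-54.964 − 9.661 + 180) mod 360) − 180 = -64.625°.
Going west by 64.625° from +9.661° reaches -54.964° without touching 180°.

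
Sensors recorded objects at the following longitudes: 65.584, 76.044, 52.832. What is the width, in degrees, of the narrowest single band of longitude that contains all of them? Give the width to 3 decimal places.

Sort the longitudes: +52.832°, +65.584°, +76.044°.
Eastward gaps between consecutive values (wrapping around): 12.752°, 10.460°, 336.788°.
Largest gap = 336.788° ⇒ minimal covering band is its complement: 360° − 336.788° = 23.212°.
Band runs from +52.832° eastward to +76.044°.

23.212°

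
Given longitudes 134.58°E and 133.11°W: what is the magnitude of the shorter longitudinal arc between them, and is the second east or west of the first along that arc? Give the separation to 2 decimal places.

Raw difference: -133.11 − 134.58 = -267.69°.
Normalise into (−180°, 180°]: -267.69° + 360° = 92.31°.
Positive ⇒ the second point lies to the east; separation 92.31°.

92.31° east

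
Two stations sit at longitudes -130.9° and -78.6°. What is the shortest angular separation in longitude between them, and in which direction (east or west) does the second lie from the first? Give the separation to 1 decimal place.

Raw difference: -78.6 − -130.9 = 52.3°.
Normalise into (−180°, 180°]: 52.3° stays 52.3°.
Positive ⇒ the second point lies to the east; separation 52.3°.

52.3° east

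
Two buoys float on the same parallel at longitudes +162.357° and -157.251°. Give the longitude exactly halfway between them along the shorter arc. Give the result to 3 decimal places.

-177.447°

Signed shortest Δλ from +162.357° to -157.251° is +40.392°.
Midpoint longitude = +162.357° + (+40.392°)/2 = +162.357° + 20.196° = +182.553°.
Normalise into (−180°, 180°]: -177.447°.
(The naïve average (+162.357 + -157.251)/2 = 2.553° is on the wrong side of the globe.)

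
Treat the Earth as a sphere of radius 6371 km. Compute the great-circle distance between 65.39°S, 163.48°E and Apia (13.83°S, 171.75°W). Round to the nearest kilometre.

Δλ = -171.75 − 163.48 = -335.23°; wrapped into (−180°, 180°]: 24.77°.
Δφ = -13.83 − -65.39 = 51.56°.
a = sin²(Δφ/2) + cos φ₁ · cos φ₂ · sin²(Δλ/2) = 0.207754.
c = 2·atan2(√a, √(1−a)) = 0.94654 rad → d = 6371·c ≈ 6030.42 km.

6030 km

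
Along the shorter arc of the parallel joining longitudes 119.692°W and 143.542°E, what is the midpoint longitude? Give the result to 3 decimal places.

168.075°W

Signed shortest Δλ from -119.692° to +143.542° is -96.766°.
Midpoint longitude = -119.692° + (-96.766°)/2 = -119.692° − 48.383° = -168.075°.
(The naïve average (-119.692 + +143.542)/2 = 11.925° is on the wrong side of the globe.)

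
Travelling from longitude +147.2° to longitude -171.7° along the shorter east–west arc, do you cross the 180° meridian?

Yes

Naïve |-171.7 − 147.2| = 318.9° > 180°, so the shorter arc goes the other way round — across 180°.
Signed shortest Δλ = ((-171.7 − 147.2 + 180) mod 360) − 180 = 41.1°.
Going east by 41.1° from +147.2° passes through 180° before reaching -171.7°.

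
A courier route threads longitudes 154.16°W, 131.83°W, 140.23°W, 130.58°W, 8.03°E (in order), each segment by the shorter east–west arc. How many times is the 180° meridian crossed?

0

Leg 1: -154.16° → -131.83°, shortest Δλ = 22.33° (east) — does not cross 180°.
Leg 2: -131.83° → -140.23°, shortest Δλ = -8.4° (west) — does not cross 180°.
Leg 3: -140.23° → -130.58°, shortest Δλ = 9.65° (east) — does not cross 180°.
Leg 4: -130.58° → +8.03°, shortest Δλ = 138.61° (east) — does not cross 180°.
Total crossings: 0.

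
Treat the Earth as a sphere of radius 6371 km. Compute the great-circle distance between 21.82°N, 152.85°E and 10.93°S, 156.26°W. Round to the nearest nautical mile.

Δλ = -156.26 − 152.85 = -309.11°; wrapped into (−180°, 180°]: 50.89°.
Δφ = -10.93 − 21.82 = -32.75°.
a = sin²(Δφ/2) + cos φ₁ · cos φ₂ · sin²(Δλ/2) = 0.247741.
c = 2·atan2(√a, √(1−a)) = 1.04197 rad → d = 6371·c ≈ 6638.41 km ≈ 3584.45 nmi.

3584 nmi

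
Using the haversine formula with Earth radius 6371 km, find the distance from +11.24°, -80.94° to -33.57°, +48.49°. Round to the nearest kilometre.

14324 km

Δλ = 48.49 − -80.94 = 129.43°.
Δφ = -33.57 − 11.24 = -44.81°.
a = sin²(Δφ/2) + cos φ₁ · cos φ₂ · sin²(Δλ/2) = 0.813416.
c = 2·atan2(√a, √(1−a)) = 2.24828 rad → d = 6371·c ≈ 14323.78 km.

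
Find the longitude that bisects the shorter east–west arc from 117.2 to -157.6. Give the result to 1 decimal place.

+159.8°

Signed shortest Δλ from +117.2° to -157.6° is +85.2°.
Midpoint longitude = +117.2° + (+85.2°)/2 = +117.2° + 42.6° = +159.8°.
(The naïve average (+117.2 + -157.6)/2 = -20.2° is on the wrong side of the globe.)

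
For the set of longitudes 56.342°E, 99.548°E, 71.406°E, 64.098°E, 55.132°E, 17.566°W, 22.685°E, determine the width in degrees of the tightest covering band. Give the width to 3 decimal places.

Sort the longitudes: -17.566°, +22.685°, +55.132°, +56.342°, +64.098°, +71.406°, +99.548°.
Eastward gaps between consecutive values (wrapping around): 40.251°, 32.447°, 1.210°, 7.756°, 7.308°, 28.142°, 242.886°.
Largest gap = 242.886° ⇒ minimal covering band is its complement: 360° − 242.886° = 117.114°.
Band runs from -17.566° eastward to +99.548°.

117.114°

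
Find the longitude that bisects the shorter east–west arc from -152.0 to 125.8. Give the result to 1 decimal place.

+166.9°

Signed shortest Δλ from -152.0° to +125.8° is -82.2°.
Midpoint longitude = -152.0° + (-82.2°)/2 = -152.0° − 41.1° = -193.1°.
Normalise into (−180°, 180°]: +166.9°.
(The naïve average (-152.0 + +125.8)/2 = -13.1° is on the wrong side of the globe.)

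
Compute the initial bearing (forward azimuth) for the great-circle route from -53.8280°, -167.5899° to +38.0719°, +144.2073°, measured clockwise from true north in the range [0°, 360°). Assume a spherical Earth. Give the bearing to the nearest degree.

323°

Δλ = 144.2073 − -167.5899 = 311.7972°; wrapped into (−180°, 180°]: -48.2028°.
θ = atan2( sin Δλ · cos φ₂ , cos φ₁ · sin φ₂ − sin φ₁ · cos φ₂ · cos Δλ )
  = atan2(-0.58689, 0.78751) = -36.695° → normalised to [0°, 360°): 323.305°.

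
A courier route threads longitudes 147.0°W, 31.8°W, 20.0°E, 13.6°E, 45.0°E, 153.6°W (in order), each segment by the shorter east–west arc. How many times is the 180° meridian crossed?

1

Leg 1: -147.0° → -31.8°, shortest Δλ = 115.2° (east) — does not cross 180°.
Leg 2: -31.8° → +20.0°, shortest Δλ = 51.8° (east) — does not cross 180°.
Leg 3: +20.0° → +13.6°, shortest Δλ = -6.4° (west) — does not cross 180°.
Leg 4: +13.6° → +45.0°, shortest Δλ = 31.4° (east) — does not cross 180°.
Leg 5: +45.0° → -153.6°, shortest Δλ = 161.4° (east) — crosses 180°.
Total crossings: 1.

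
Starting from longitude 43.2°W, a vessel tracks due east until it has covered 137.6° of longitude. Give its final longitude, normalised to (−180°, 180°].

Start at -43.2°; shift +137.6° → +94.4°.
+94.4° already lies in (−180°, 180°].

94.4°E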